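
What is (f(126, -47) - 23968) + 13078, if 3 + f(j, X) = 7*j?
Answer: -10011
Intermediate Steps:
f(j, X) = -3 + 7*j
(f(126, -47) - 23968) + 13078 = ((-3 + 7*126) - 23968) + 13078 = ((-3 + 882) - 23968) + 13078 = (879 - 23968) + 13078 = -23089 + 13078 = -10011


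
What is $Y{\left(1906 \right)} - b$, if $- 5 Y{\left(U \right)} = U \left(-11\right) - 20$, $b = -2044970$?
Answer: $\frac{10245836}{5} \approx 2.0492 \cdot 10^{6}$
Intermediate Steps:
$Y{\left(U \right)} = 4 + \frac{11 U}{5}$ ($Y{\left(U \right)} = - \frac{U \left(-11\right) - 20}{5} = - \frac{- 11 U - 20}{5} = - \frac{-20 - 11 U}{5} = 4 + \frac{11 U}{5}$)
$Y{\left(1906 \right)} - b = \left(4 + \frac{11}{5} \cdot 1906\right) - -2044970 = \left(4 + \frac{20966}{5}\right) + 2044970 = \frac{20986}{5} + 2044970 = \frac{10245836}{5}$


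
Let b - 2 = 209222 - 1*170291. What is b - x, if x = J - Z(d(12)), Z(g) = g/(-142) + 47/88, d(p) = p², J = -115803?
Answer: 966787529/6248 ≈ 1.5474e+5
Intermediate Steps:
Z(g) = 47/88 - g/142 (Z(g) = g*(-1/142) + 47*(1/88) = -g/142 + 47/88 = 47/88 - g/142)
x = -723534145/6248 (x = -115803 - (47/88 - 1/142*12²) = -115803 - (47/88 - 1/142*144) = -115803 - (47/88 - 72/71) = -115803 - 1*(-2999/6248) = -115803 + 2999/6248 = -723534145/6248 ≈ -1.1580e+5)
b = 38933 (b = 2 + (209222 - 1*170291) = 2 + (209222 - 170291) = 2 + 38931 = 38933)
b - x = 38933 - 1*(-723534145/6248) = 38933 + 723534145/6248 = 966787529/6248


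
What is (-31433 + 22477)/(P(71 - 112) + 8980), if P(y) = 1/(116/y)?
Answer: -1038896/1041639 ≈ -0.99737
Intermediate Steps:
P(y) = y/116
(-31433 + 22477)/(P(71 - 112) + 8980) = (-31433 + 22477)/((71 - 112)/116 + 8980) = -8956/((1/116)*(-41) + 8980) = -8956/(-41/116 + 8980) = -8956/1041639/116 = -8956*116/1041639 = -1038896/1041639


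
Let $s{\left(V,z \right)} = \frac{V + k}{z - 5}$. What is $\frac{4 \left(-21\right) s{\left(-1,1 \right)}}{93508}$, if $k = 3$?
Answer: $\frac{21}{46754} \approx 0.00044916$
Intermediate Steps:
$s{\left(V,z \right)} = \frac{3 + V}{-5 + z}$ ($s{\left(V,z \right)} = \frac{V + 3}{z - 5} = \frac{3 + V}{-5 + z}$)
$\frac{4 \left(-21\right) s{\left(-1,1 \right)}}{93508} = \frac{4 \left(-21\right) \frac{3 - 1}{-5 + 1}}{93508} = - 84 \frac{1}{-4} \cdot 2 \cdot \frac{1}{93508} = - 84 \left(\left(- \frac{1}{4}\right) 2\right) \frac{1}{93508} = \left(-84\right) \left(- \frac{1}{2}\right) \frac{1}{93508} = 42 \cdot \frac{1}{93508} = \frac{21}{46754}$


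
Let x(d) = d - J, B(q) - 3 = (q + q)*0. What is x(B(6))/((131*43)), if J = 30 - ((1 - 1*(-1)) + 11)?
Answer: -14/5633 ≈ -0.0024854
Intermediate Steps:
J = 17 (J = 30 - ((1 + 1) + 11) = 30 - (2 + 11) = 30 - 1*13 = 30 - 13 = 17)
B(q) = 3 (B(q) = 3 + (q + q)*0 = 3 + (2*q)*0 = 3 + 0 = 3)
x(d) = -17 + d (x(d) = d - 1*17 = d - 17 = -17 + d)
x(B(6))/((131*43)) = (-17 + 3)/((131*43)) = -14/5633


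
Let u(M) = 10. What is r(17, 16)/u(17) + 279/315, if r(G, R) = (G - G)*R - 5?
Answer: 27/70 ≈ 0.38571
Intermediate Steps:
r(G, R) = -5 (r(G, R) = 0*R - 5 = 0 - 5 = -5)
r(17, 16)/u(17) + 279/315 = -5/10 + 279/315 = -5*1/10 + 279*(1/315) = -1/2 + 31/35 = 27/70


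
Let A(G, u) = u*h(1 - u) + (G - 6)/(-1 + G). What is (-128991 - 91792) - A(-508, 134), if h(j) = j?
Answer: -103307663/509 ≈ -2.0296e+5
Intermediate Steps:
A(G, u) = u*(1 - u) + (-6 + G)/(-1 + G) (A(G, u) = u*(1 - u) + (G - 6)/(-1 + G) = u*(1 - u) + (-6 + G)/(-1 + G))
(-128991 - 91792) - A(-508, 134) = (-128991 - 91792) - (-6 - 508 + 134*(-1 + 134) - 1*(-508)*134*(-1 + 134))/(-1 - 508) = -220783 - (-6 - 508 + 134*133 - 1*(-508)*134*133)/(-509) = -220783 - (-1)*(-6 - 508 + 17822 + 9053576)/509 = -220783 - (-1)*9070884/509 = -220783 - 1*(-9070884/509) = -220783 + 9070884/509 = -103307663/509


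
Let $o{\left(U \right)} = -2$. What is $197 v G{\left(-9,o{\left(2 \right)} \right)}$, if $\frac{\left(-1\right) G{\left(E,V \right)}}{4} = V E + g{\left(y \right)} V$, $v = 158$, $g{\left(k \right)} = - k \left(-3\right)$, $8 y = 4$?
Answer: $-1867560$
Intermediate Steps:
$y = \frac{1}{2}$ ($y = \frac{1}{8} \cdot 4 = \frac{1}{2} \approx 0.5$)
$g{\left(k \right)} = 3 k$
$G{\left(E,V \right)} = - 6 V - 4 E V$ ($G{\left(E,V \right)} = - 4 \left(V E + 3 \cdot \frac{1}{2} V\right) = - 4 \left(E V + \frac{3 V}{2}\right) = - 4 \left(\frac{3 V}{2} + E V\right) = - 6 V - 4 E V$)
$197 v G{\left(-9,o{\left(2 \right)} \right)} = 197 \cdot 158 \left(\left(-2\right) \left(-2\right) \left(3 + 2 \left(-9\right)\right)\right) = 31126 \left(\left(-2\right) \left(-2\right) \left(3 - 18\right)\right) = 31126 \left(\left(-2\right) \left(-2\right) \left(-15\right)\right) = 31126 \left(-60\right) = -1867560$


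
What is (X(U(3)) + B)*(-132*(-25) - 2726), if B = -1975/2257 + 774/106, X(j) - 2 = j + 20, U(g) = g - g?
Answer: 1951856004/119621 ≈ 16317.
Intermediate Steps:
U(g) = 0
X(j) = 22 + j (X(j) = 2 + (j + 20) = 2 + (20 + j) = 22 + j)
B = 768784/119621 (B = -1975*1/2257 + 774*(1/106) = -1975/2257 + 387/53 = 768784/119621 ≈ 6.4268)
(X(U(3)) + B)*(-132*(-25) - 2726) = ((22 + 0) + 768784/119621)*(-132*(-25) - 2726) = (22 + 768784/119621)*(3300 - 2726) = (3400446/119621)*574 = 1951856004/119621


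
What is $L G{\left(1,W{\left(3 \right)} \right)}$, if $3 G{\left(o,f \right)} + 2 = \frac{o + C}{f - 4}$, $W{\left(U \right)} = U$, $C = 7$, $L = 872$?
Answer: $- \frac{8720}{3} \approx -2906.7$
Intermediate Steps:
$G{\left(o,f \right)} = - \frac{2}{3} + \frac{7 + o}{3 \left(-4 + f\right)}$ ($G{\left(o,f \right)} = - \frac{2}{3} + \frac{\left(o + 7\right) \frac{1}{f - 4}}{3} = - \frac{2}{3} + \frac{\left(7 + o\right) \frac{1}{-4 + f}}{3} = - \frac{2}{3} + \frac{\frac{1}{-4 + f} \left(7 + o\right)}{3} = - \frac{2}{3} + \frac{7 + o}{3 \left(-4 + f\right)}$)
$L G{\left(1,W{\left(3 \right)} \right)} = 872 \frac{15 + 1 - 6}{3 \left(-4 + 3\right)} = 872 \frac{15 + 1 - 6}{3 \left(-1\right)} = 872 \cdot \frac{1}{3} \left(-1\right) 10 = 872 \left(- \frac{10}{3}\right) = - \frac{8720}{3}$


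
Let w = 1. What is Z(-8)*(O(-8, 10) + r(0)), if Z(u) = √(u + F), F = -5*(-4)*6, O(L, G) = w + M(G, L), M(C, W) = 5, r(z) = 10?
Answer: 64*√7 ≈ 169.33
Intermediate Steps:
O(L, G) = 6 (O(L, G) = 1 + 5 = 6)
F = 120 (F = 20*6 = 120)
Z(u) = √(120 + u) (Z(u) = √(u + 120) = √(120 + u))
Z(-8)*(O(-8, 10) + r(0)) = √(120 - 8)*(6 + 10) = √112*16 = (4*√7)*16 = 64*√7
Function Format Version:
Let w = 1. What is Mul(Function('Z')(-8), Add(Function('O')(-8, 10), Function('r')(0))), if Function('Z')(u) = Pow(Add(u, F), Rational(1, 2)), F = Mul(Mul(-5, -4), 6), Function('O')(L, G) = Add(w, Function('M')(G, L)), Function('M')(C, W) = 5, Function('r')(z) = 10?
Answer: Mul(64, Pow(7, Rational(1, 2))) ≈ 169.33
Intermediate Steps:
Function('O')(L, G) = 6 (Function('O')(L, G) = Add(1, 5) = 6)
F = 120 (F = Mul(20, 6) = 120)
Function('Z')(u) = Pow(Add(120, u), Rational(1, 2)) (Function('Z')(u) = Pow(Add(u, 120), Rational(1, 2)) = Pow(Add(120, u), Rational(1, 2)))
Mul(Function('Z')(-8), Add(Function('O')(-8, 10), Function('r')(0))) = Mul(Pow(Add(120, -8), Rational(1, 2)), Add(6, 10)) = Mul(Pow(112, Rational(1, 2)), 16) = Mul(Mul(4, Pow(7, Rational(1, 2))), 16) = Mul(64, Pow(7, Rational(1, 2)))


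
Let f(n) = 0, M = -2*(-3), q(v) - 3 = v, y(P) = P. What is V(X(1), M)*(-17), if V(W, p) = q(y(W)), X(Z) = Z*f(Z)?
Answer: -51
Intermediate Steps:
q(v) = 3 + v
M = 6
X(Z) = 0 (X(Z) = Z*0 = 0)
V(W, p) = 3 + W
V(X(1), M)*(-17) = (3 + 0)*(-17) = 3*(-17) = -51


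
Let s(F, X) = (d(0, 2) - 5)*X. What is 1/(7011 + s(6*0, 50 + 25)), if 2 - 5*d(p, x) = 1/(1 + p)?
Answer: 1/6651 ≈ 0.00015035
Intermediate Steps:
d(p, x) = ⅖ - 1/(5*(1 + p))
s(F, X) = -24*X/5 (s(F, X) = ((1 + 2*0)/(5*(1 + 0)) - 5)*X = ((⅕)*(1 + 0)/1 - 5)*X = ((⅕)*1*1 - 5)*X = (⅕ - 5)*X = -24*X/5)
1/(7011 + s(6*0, 50 + 25)) = 1/(7011 - 24*(50 + 25)/5) = 1/(7011 - 24/5*75) = 1/(7011 - 360) = 1/6651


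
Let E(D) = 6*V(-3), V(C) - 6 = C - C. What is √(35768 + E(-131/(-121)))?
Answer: 2*√8951 ≈ 189.22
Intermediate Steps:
V(C) = 6 (V(C) = 6 + (C - C) = 6 + 0 = 6)
E(D) = 36 (E(D) = 6*6 = 36)
√(35768 + E(-131/(-121))) = √(35768 + 36) = √35804 = 2*√8951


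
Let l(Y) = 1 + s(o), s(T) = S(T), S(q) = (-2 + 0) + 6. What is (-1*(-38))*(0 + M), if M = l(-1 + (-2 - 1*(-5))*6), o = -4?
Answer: 190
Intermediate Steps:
S(q) = 4 (S(q) = -2 + 6 = 4)
s(T) = 4
l(Y) = 5 (l(Y) = 1 + 4 = 5)
M = 5
(-1*(-38))*(0 + M) = (-1*(-38))*(0 + 5) = 38*5 = 190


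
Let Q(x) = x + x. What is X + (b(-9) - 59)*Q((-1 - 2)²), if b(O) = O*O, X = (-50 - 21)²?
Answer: 5437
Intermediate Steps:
Q(x) = 2*x
X = 5041 (X = (-71)² = 5041)
b(O) = O²
X + (b(-9) - 59)*Q((-1 - 2)²) = 5041 + ((-9)² - 59)*(2*(-1 - 2)²) = 5041 + (81 - 59)*(2*(-3)²) = 5041 + 22*(2*9) = 5041 + 22*18 = 5041 + 396 = 5437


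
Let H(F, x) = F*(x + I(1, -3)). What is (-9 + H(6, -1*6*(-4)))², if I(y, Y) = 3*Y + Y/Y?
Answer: 7569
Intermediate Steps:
I(y, Y) = 1 + 3*Y (I(y, Y) = 3*Y + 1 = 1 + 3*Y)
H(F, x) = F*(-8 + x) (H(F, x) = F*(x + (1 + 3*(-3))) = F*(x + (1 - 9)) = F*(x - 8) = F*(-8 + x))
(-9 + H(6, -1*6*(-4)))² = (-9 + 6*(-8 - 1*6*(-4)))² = (-9 + 6*(-8 - 6*(-4)))² = (-9 + 6*(-8 + 24))² = (-9 + 6*16)² = (-9 + 96)² = 87² = 7569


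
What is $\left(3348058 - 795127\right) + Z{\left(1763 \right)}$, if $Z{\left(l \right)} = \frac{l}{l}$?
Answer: $2552932$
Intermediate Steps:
$Z{\left(l \right)} = 1$
$\left(3348058 - 795127\right) + Z{\left(1763 \right)} = \left(3348058 - 795127\right) + 1 = 2552931 + 1 = 2552932$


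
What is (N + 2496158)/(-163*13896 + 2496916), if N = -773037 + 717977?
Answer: 1220549/115934 ≈ 10.528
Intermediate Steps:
N = -55060
(N + 2496158)/(-163*13896 + 2496916) = (-55060 + 2496158)/(-163*13896 + 2496916) = 2441098/(-2265048 + 2496916) = 2441098/231868 = 2441098*(1/231868) = 1220549/115934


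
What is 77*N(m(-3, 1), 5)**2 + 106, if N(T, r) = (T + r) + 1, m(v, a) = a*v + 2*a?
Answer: 2031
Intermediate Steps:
m(v, a) = 2*a + a*v
N(T, r) = 1 + T + r
77*N(m(-3, 1), 5)**2 + 106 = 77*(1 + 1*(2 - 3) + 5)**2 + 106 = 77*(1 + 1*(-1) + 5)**2 + 106 = 77*(1 - 1 + 5)**2 + 106 = 77*5**2 + 106 = 77*25 + 106 = 1925 + 106 = 2031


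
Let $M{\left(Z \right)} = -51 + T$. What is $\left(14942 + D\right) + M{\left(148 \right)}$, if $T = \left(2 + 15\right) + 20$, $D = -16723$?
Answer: $-1795$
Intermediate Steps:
$T = 37$ ($T = 17 + 20 = 37$)
$M{\left(Z \right)} = -14$ ($M{\left(Z \right)} = -51 + 37 = -14$)
$\left(14942 + D\right) + M{\left(148 \right)} = \left(14942 - 16723\right) - 14 = -1781 - 14 = -1795$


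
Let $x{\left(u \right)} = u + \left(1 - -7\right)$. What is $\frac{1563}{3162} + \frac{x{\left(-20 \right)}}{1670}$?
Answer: $\frac{428711}{880090} \approx 0.48712$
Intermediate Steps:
$x{\left(u \right)} = 8 + u$ ($x{\left(u \right)} = u + \left(1 + 7\right) = u + 8 = 8 + u$)
$\frac{1563}{3162} + \frac{x{\left(-20 \right)}}{1670} = \frac{1563}{3162} + \frac{8 - 20}{1670} = 1563 \cdot \frac{1}{3162} - \frac{6}{835} = \frac{521}{1054} - \frac{6}{835} = \frac{428711}{880090}$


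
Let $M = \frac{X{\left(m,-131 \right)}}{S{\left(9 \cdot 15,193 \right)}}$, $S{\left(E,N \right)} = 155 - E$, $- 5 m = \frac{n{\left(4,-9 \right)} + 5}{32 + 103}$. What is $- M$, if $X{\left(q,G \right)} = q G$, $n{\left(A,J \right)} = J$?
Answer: $\frac{131}{3375} \approx 0.038815$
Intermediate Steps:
$m = \frac{4}{675}$ ($m = - \frac{\left(-9 + 5\right) \frac{1}{32 + 103}}{5} = - \frac{\left(-4\right) \frac{1}{135}}{5} = \left(- \frac{1}{5}\right) \left(- \frac{4}{135}\right) = \frac{4}{675} \approx 0.0059259$)
$X{\left(q,G \right)} = G q$
$M = - \frac{131}{3375}$ ($M = \frac{\left(-131\right) \frac{4}{675}}{155 - 9 \cdot 15} = - \frac{524}{675 \left(155 - 135\right)} = - \frac{524}{675 \cdot 20} = \left(- \frac{524}{675}\right) \frac{1}{20} = - \frac{131}{3375} \approx -0.038815$)
$- M = \left(-1\right) \left(- \frac{131}{3375}\right) = \frac{131}{3375}$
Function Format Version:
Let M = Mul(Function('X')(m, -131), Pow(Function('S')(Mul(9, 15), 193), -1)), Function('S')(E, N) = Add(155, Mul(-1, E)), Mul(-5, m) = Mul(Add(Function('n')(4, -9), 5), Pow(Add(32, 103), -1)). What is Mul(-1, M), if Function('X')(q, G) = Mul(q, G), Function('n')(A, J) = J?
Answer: Rational(131, 3375) ≈ 0.038815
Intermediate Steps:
m = Rational(4, 675) (m = Mul(Rational(-1, 5), Mul(Add(-9, 5), Pow(Add(32, 103), -1))) = Mul(Rational(-1, 5), Mul(-4, Pow(135, -1))) = Mul(Rational(-1, 5), Mul(-4, Rational(1, 135))) = Mul(Rational(-1, 5), Rational(-4, 135)) = Rational(4, 675) ≈ 0.0059259)
Function('X')(q, G) = Mul(G, q)
M = Rational(-131, 3375) (M = Mul(Mul(-131, Rational(4, 675)), Pow(Add(155, Mul(-1, Mul(9, 15))), -1)) = Mul(Rational(-524, 675), Pow(Add(155, Mul(-1, 135)), -1)) = Mul(Rational(-524, 675), Pow(Add(155, -135), -1)) = Mul(Rational(-524, 675), Pow(20, -1)) = Mul(Rational(-524, 675), Rational(1, 20)) = Rational(-131, 3375) ≈ -0.038815)
Mul(-1, M) = Mul(-1, Rational(-131, 3375)) = Rational(131, 3375)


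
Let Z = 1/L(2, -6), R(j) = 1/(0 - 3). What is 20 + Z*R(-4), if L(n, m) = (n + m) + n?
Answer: 121/6 ≈ 20.167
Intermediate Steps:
L(n, m) = m + 2*n (L(n, m) = (m + n) + n = m + 2*n)
R(j) = -1/3 (R(j) = 1/(-3) = -1/3)
Z = -1/2 (Z = 1/(-6 + 2*2) = 1/(-6 + 4) = 1/(-2) = -1/2 ≈ -0.50000)
20 + Z*R(-4) = 20 - 1/2*(-1/3) = 20 + 1/6 = 121/6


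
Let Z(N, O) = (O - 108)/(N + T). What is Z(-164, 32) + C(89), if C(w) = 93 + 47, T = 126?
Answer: 142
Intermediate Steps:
C(w) = 140
Z(N, O) = (-108 + O)/(126 + N) (Z(N, O) = (O - 108)/(N + 126) = (-108 + O)/(126 + N))
Z(-164, 32) + C(89) = (-108 + 32)/(126 - 164) + 140 = -76/(-38) + 140 = -1/38*(-76) + 140 = 2 + 140 = 142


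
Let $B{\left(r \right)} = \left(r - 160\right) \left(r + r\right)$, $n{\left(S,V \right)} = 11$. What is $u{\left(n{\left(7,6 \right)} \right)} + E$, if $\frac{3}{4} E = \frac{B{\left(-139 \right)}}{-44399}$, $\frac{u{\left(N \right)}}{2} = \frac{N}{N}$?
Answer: $- \frac{66094}{133197} \approx -0.49621$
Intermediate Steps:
$B{\left(r \right)} = 2 r \left(-160 + r\right)$ ($B{\left(r \right)} = \left(-160 + r\right) 2 r = 2 r \left(-160 + r\right)$)
$u{\left(N \right)} = 2$ ($u{\left(N \right)} = 2 \frac{N}{N} = 2 \cdot 1 = 2$)
$E = - \frac{332488}{133197}$ ($E = \frac{4 \frac{2 \left(-139\right) \left(-160 - 139\right)}{-44399}}{3} = \frac{4 \cdot 2 \left(-139\right) \left(-299\right) \left(- \frac{1}{44399}\right)}{3} = \frac{4 \cdot 83122 \left(- \frac{1}{44399}\right)}{3} = \frac{4}{3} \left(- \frac{83122}{44399}\right) = - \frac{332488}{133197} \approx -2.4962$)
$u{\left(n{\left(7,6 \right)} \right)} + E = 2 - \frac{332488}{133197} = - \frac{66094}{133197}$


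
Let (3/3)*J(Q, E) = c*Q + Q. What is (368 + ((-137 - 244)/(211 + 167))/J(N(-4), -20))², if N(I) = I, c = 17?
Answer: 11146403536129/82301184 ≈ 1.3543e+5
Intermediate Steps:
J(Q, E) = 18*Q (J(Q, E) = 17*Q + Q = 18*Q)
(368 + ((-137 - 244)/(211 + 167))/J(N(-4), -20))² = (368 + ((-137 - 244)/(211 + 167))/((18*(-4))))² = (368 - 381/378/(-72))² = (368 - 381*1/378*(-1/72))² = (368 - 127/126*(-1/72))² = (368 + 127/9072)² = (3338623/9072)² = 11146403536129/82301184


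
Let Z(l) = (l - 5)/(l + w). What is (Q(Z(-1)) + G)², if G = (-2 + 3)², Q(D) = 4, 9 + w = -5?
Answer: 25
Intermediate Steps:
w = -14 (w = -9 - 5 = -14)
Z(l) = (-5 + l)/(-14 + l) (Z(l) = (l - 5)/(l - 14) = (-5 + l)/(-14 + l))
G = 1 (G = 1² = 1)
(Q(Z(-1)) + G)² = (4 + 1)² = 5² = 25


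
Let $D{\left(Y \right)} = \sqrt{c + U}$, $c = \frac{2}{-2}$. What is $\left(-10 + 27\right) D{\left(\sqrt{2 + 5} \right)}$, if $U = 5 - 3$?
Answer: $17$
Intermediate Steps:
$c = -1$ ($c = 2 \left(- \frac{1}{2}\right) = -1$)
$U = 2$
$D{\left(Y \right)} = 1$ ($D{\left(Y \right)} = \sqrt{-1 + 2} = \sqrt{1} = 1$)
$\left(-10 + 27\right) D{\left(\sqrt{2 + 5} \right)} = \left(-10 + 27\right) 1 = 17 \cdot 1 = 17$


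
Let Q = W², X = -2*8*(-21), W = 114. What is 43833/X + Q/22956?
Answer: 28072139/214256 ≈ 131.02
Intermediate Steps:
X = 336 (X = -16*(-21) = 336)
Q = 12996 (Q = 114² = 12996)
43833/X + Q/22956 = 43833/336 + 12996/22956 = 43833*(1/336) + 12996*(1/22956) = 14611/112 + 1083/1913 = 28072139/214256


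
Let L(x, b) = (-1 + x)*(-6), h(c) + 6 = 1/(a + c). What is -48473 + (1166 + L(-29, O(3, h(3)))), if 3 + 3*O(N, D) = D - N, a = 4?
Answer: -47127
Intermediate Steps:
h(c) = -6 + 1/(4 + c)
O(N, D) = -1 - N/3 + D/3 (O(N, D) = -1 + (D - N)/3 = -1 + (-N/3 + D/3) = -1 - N/3 + D/3)
L(x, b) = 6 - 6*x
-48473 + (1166 + L(-29, O(3, h(3)))) = -48473 + (1166 + (6 - 6*(-29))) = -48473 + (1166 + (6 + 174)) = -48473 + (1166 + 180) = -48473 + 1346 = -47127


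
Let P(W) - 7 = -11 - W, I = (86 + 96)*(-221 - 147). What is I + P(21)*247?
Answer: -73151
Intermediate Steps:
I = -66976 (I = 182*(-368) = -66976)
P(W) = -4 - W (P(W) = 7 + (-11 - W) = -4 - W)
I + P(21)*247 = -66976 + (-4 - 1*21)*247 = -66976 + (-4 - 21)*247 = -66976 - 25*247 = -66976 - 6175 = -73151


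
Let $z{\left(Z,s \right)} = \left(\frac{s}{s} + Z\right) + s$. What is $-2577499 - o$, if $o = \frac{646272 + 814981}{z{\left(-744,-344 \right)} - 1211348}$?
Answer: $- \frac{3125048538812}{1212435} \approx -2.5775 \cdot 10^{6}$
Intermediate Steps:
$z{\left(Z,s \right)} = 1 + Z + s$ ($z{\left(Z,s \right)} = \left(1 + Z\right) + s = 1 + Z + s$)
$o = - \frac{1461253}{1212435}$ ($o = \frac{646272 + 814981}{\left(1 - 744 - 344\right) - 1211348} = \frac{1461253}{-1087 - 1211348} = \frac{1461253}{-1212435} = 1461253 \left(- \frac{1}{1212435}\right) = - \frac{1461253}{1212435} \approx -1.2052$)
$-2577499 - o = -2577499 - - \frac{1461253}{1212435} = -2577499 + \frac{1461253}{1212435} = - \frac{3125048538812}{1212435}$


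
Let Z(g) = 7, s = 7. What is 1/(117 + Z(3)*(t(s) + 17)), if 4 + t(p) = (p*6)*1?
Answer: 1/502 ≈ 0.0019920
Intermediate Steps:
t(p) = -4 + 6*p (t(p) = -4 + (p*6)*1 = -4 + (6*p)*1 = -4 + 6*p)
1/(117 + Z(3)*(t(s) + 17)) = 1/(117 + 7*((-4 + 6*7) + 17)) = 1/(117 + 7*((-4 + 42) + 17)) = 1/(117 + 7*(38 + 17)) = 1/(117 + 7*55) = 1/(117 + 385) = 1/502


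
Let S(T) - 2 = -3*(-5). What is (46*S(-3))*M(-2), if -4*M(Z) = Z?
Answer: 391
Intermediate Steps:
M(Z) = -Z/4
S(T) = 17 (S(T) = 2 - 3*(-5) = 2 + 15 = 17)
(46*S(-3))*M(-2) = (46*17)*(-¼*(-2)) = 782*(½) = 391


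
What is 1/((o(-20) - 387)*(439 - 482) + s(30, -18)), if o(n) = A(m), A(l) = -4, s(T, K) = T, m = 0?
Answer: 1/16843 ≈ 5.9372e-5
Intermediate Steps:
o(n) = -4
1/((o(-20) - 387)*(439 - 482) + s(30, -18)) = 1/((-4 - 387)*(439 - 482) + 30) = 1/(-391*(-43) + 30) = 1/(16813 + 30) = 1/16843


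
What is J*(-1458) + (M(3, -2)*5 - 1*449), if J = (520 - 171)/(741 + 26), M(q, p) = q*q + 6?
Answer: -795700/767 ≈ -1037.4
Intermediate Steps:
M(q, p) = 6 + q² (M(q, p) = q² + 6 = 6 + q²)
J = 349/767 ≈ 0.45502
J*(-1458) + (M(3, -2)*5 - 1*449) = (349/767)*(-1458) + ((6 + 3²)*5 - 1*449) = -508842/767 + ((6 + 9)*5 - 449) = -508842/767 + (15*5 - 449) = -508842/767 + (75 - 449) = -508842/767 - 374 = -795700/767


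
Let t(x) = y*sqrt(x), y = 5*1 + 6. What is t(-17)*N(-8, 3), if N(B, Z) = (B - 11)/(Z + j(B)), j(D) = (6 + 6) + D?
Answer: -209*I*sqrt(17)/7 ≈ -123.1*I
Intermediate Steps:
j(D) = 12 + D
N(B, Z) = (-11 + B)/(12 + B + Z) (N(B, Z) = (B - 11)/(Z + (12 + B)) = (-11 + B)/(12 + B + Z))
y = 11 (y = 5 + 6 = 11)
t(x) = 11*sqrt(x)
t(-17)*N(-8, 3) = (11*sqrt(-17))*((-11 - 8)/(12 - 8 + 3)) = (11*(I*sqrt(17)))*(-19/7) = (11*I*sqrt(17))*((1/7)*(-19)) = (11*I*sqrt(17))*(-19/7) = -209*I*sqrt(17)/7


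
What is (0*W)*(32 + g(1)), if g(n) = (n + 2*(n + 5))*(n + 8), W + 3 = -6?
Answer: 0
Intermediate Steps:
W = -9 (W = -3 - 6 = -9)
g(n) = (8 + n)*(10 + 3*n) (g(n) = (n + 2*(5 + n))*(8 + n) = (n + (10 + 2*n))*(8 + n) = (10 + 3*n)*(8 + n) = (8 + n)*(10 + 3*n))
(0*W)*(32 + g(1)) = (0*(-9))*(32 + (80 + 3*1² + 34*1)) = 0*(32 + (80 + 3*1 + 34)) = 0*(32 + (80 + 3 + 34)) = 0*(32 + 117) = 0*149 = 0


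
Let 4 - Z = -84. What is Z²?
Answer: 7744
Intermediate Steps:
Z = 88 (Z = 4 - 1*(-84) = 4 + 84 = 88)
Z² = 88² = 7744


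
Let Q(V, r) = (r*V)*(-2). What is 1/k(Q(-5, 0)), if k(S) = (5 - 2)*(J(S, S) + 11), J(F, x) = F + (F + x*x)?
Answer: 1/33 ≈ 0.030303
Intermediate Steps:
J(F, x) = x² + 2*F (J(F, x) = F + (F + x²) = x² + 2*F)
Q(V, r) = -2*V*r (Q(V, r) = (V*r)*(-2) = -2*V*r)
k(S) = 33 + 3*S² + 6*S (k(S) = (5 - 2)*((S² + 2*S) + 11) = 3*(11 + S² + 2*S) = 33 + 3*S² + 6*S)
1/k(Q(-5, 0)) = 1/(33 + 3*(-2*(-5)*0)² + 6*(-2*(-5)*0)) = 1/(33 + 3*0² + 6*0) = 1/(33 + 3*0 + 0) = 1/(33 + 0 + 0) = 1/33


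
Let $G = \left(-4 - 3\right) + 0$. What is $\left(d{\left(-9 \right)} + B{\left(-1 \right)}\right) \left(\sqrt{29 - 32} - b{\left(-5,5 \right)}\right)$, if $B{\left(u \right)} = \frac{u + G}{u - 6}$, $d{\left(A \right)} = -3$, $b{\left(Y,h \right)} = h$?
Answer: $\frac{65}{7} - \frac{13 i \sqrt{3}}{7} \approx 9.2857 - 3.2167 i$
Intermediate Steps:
$G = -7$ ($G = \left(-4 - 3\right) + 0 = -7 + 0 = -7$)
$B{\left(u \right)} = \frac{-7 + u}{-6 + u}$ ($B{\left(u \right)} = \frac{u - 7}{u - 6} = \frac{-7 + u}{-6 + u}$)
$\left(d{\left(-9 \right)} + B{\left(-1 \right)}\right) \left(\sqrt{29 - 32} - b{\left(-5,5 \right)}\right) = \left(-3 + \frac{-7 - 1}{-6 - 1}\right) \left(\sqrt{29 - 32} - 5\right) = \left(-3 + \frac{1}{-7} \left(-8\right)\right) \left(\sqrt{-3} - 5\right) = \left(-3 - - \frac{8}{7}\right) \left(i \sqrt{3} - 5\right) = \left(-3 + \frac{8}{7}\right) \left(-5 + i \sqrt{3}\right) = - \frac{13 \left(-5 + i \sqrt{3}\right)}{7} = \frac{65}{7} - \frac{13 i \sqrt{3}}{7}$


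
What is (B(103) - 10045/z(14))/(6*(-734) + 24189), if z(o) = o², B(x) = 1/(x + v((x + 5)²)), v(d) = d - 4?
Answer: -2411411/930923820 ≈ -0.0025903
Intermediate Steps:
v(d) = -4 + d
B(x) = 1/(-4 + x + (5 + x)²) (B(x) = 1/(x + (-4 + (x + 5)²)) = 1/(x + (-4 + (5 + x)²)) = 1/(-4 + x + (5 + x)²))
(B(103) - 10045/z(14))/(6*(-734) + 24189) = (1/(-4 + 103 + (5 + 103)²) - 10045/(14²))/(6*(-734) + 24189) = (1/(-4 + 103 + 108²) - 10045/196)/(-4404 + 24189) = (1/(-4 + 103 + 11664) - 10045*1/196)/19785 = (1/11763 - 205/4)*(1/19785) = -2411411/47052*1/19785 = -2411411/930923820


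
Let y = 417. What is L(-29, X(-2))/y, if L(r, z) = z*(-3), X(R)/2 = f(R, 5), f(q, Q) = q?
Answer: 4/139 ≈ 0.028777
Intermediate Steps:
X(R) = 2*R
L(r, z) = -3*z
L(-29, X(-2))/y = -6*(-2)/417 = -3*(-4)*(1/417) = 12*(1/417) = 4/139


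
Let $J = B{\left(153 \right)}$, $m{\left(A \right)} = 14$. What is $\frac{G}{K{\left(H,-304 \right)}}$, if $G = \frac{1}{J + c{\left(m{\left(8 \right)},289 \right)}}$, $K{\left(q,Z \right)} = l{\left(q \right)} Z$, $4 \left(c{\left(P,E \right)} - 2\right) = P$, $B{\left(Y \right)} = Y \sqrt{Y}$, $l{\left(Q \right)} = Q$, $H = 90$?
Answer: $\frac{11}{195982238160} - \frac{51 \sqrt{17}}{10887902120} \approx -1.9257 \cdot 10^{-8}$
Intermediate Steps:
$B{\left(Y \right)} = Y^{\frac{3}{2}}$
$c{\left(P,E \right)} = 2 + \frac{P}{4}$
$J = 459 \sqrt{17}$ ($J = 153^{\frac{3}{2}} = 459 \sqrt{17} \approx 1892.5$)
$K{\left(q,Z \right)} = Z q$ ($K{\left(q,Z \right)} = q Z = Z q$)
$G = \frac{1}{\frac{11}{2} + 459 \sqrt{17}}$ ($G = \frac{1}{459 \sqrt{17} + \left(2 + \frac{1}{4} \cdot 14\right)} = \frac{1}{459 \sqrt{17} + \left(2 + \frac{7}{2}\right)} = \frac{1}{459 \sqrt{17} + \frac{11}{2}} = \frac{1}{\frac{11}{2} + 459 \sqrt{17}} \approx 0.00052687$)
$\frac{G}{K{\left(H,-304 \right)}} = \frac{- \frac{22}{14326187} + \frac{1836 \sqrt{17}}{14326187}}{\left(-304\right) 90} = \frac{- \frac{22}{14326187} + \frac{1836 \sqrt{17}}{14326187}}{-27360} = \left(- \frac{22}{14326187} + \frac{1836 \sqrt{17}}{14326187}\right) \left(- \frac{1}{27360}\right) = \frac{11}{195982238160} - \frac{51 \sqrt{17}}{10887902120}$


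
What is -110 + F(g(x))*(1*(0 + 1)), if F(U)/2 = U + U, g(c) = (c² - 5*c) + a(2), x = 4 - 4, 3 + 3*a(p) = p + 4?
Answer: -106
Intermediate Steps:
a(p) = ⅓ + p/3 (a(p) = -1 + (p + 4)/3 = -1 + (4 + p)/3 = -1 + (4/3 + p/3) = ⅓ + p/3)
x = 0
g(c) = 1 + c² - 5*c (g(c) = (c² - 5*c) + (⅓ + (⅓)*2) = (c² - 5*c) + (⅓ + ⅔) = (c² - 5*c) + 1 = 1 + c² - 5*c)
F(U) = 4*U (F(U) = 2*(U + U) = 2*(2*U) = 4*U)
-110 + F(g(x))*(1*(0 + 1)) = -110 + (4*(1 + 0² - 5*0))*(1*(0 + 1)) = -110 + (4*(1 + 0 + 0))*(1*1) = -110 + (4*1)*1 = -110 + 4*1 = -110 + 4 = -106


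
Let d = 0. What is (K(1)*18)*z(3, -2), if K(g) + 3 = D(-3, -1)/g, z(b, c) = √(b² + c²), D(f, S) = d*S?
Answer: -54*√13 ≈ -194.70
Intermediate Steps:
D(f, S) = 0 (D(f, S) = 0*S = 0)
K(g) = -3 (K(g) = -3 + 0/g = -3 + 0 = -3)
(K(1)*18)*z(3, -2) = (-3*18)*√(3² + (-2)²) = -54*√(9 + 4) = -54*√13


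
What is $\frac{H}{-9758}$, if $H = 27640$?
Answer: $- \frac{13820}{4879} \approx -2.8325$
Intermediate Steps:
$\frac{H}{-9758} = \frac{27640}{-9758} = 27640 \left(- \frac{1}{9758}\right) = - \frac{13820}{4879}$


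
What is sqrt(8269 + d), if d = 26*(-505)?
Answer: I*sqrt(4861) ≈ 69.721*I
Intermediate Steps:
d = -13130
sqrt(8269 + d) = sqrt(8269 - 13130) = sqrt(-4861) = I*sqrt(4861)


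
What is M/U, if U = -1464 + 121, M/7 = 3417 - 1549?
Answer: -13076/1343 ≈ -9.7364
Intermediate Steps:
M = 13076 (M = 7*(3417 - 1549) = 7*1868 = 13076)
U = -1343
M/U = 13076/(-1343) = 13076*(-1/1343) = -13076/1343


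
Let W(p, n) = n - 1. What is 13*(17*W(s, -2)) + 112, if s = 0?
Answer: -551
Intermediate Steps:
W(p, n) = -1 + n
13*(17*W(s, -2)) + 112 = 13*(17*(-1 - 2)) + 112 = 13*(17*(-3)) + 112 = 13*(-51) + 112 = -663 + 112 = -551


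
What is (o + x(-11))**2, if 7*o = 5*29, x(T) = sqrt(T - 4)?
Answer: 20290/49 + 290*I*sqrt(15)/7 ≈ 414.08 + 160.45*I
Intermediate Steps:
x(T) = sqrt(-4 + T)
o = 145/7 (o = (5*29)/7 = (1/7)*145 = 145/7 ≈ 20.714)
(o + x(-11))**2 = (145/7 + sqrt(-4 - 11))**2 = (145/7 + sqrt(-15))**2 = (145/7 + I*sqrt(15))**2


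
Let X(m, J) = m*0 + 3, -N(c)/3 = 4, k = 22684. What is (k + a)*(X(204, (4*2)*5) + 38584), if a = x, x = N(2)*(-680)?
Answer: 1190177428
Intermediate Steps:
N(c) = -12 (N(c) = -3*4 = -12)
x = 8160 (x = -12*(-680) = 8160)
X(m, J) = 3 (X(m, J) = 0 + 3 = 3)
a = 8160
(k + a)*(X(204, (4*2)*5) + 38584) = (22684 + 8160)*(3 + 38584) = 30844*38587 = 1190177428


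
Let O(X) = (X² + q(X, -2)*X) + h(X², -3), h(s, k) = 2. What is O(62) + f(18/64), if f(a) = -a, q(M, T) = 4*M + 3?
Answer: 621047/32 ≈ 19408.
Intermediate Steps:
q(M, T) = 3 + 4*M
O(X) = 2 + X² + X*(3 + 4*X) (O(X) = (X² + (3 + 4*X)*X) + 2 = (X² + X*(3 + 4*X)) + 2 = 2 + X² + X*(3 + 4*X))
O(62) + f(18/64) = (2 + 3*62 + 5*62²) - 18/64 = (2 + 186 + 5*3844) - 18/64 = (2 + 186 + 19220) - 1*9/32 = 19408 - 9/32 = 621047/32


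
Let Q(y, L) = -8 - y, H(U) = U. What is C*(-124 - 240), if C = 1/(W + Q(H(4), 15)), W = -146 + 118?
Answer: 91/10 ≈ 9.1000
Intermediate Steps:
W = -28
C = -1/40 (C = 1/(-28 + (-8 - 1*4)) = 1/(-28 + (-8 - 4)) = 1/(-28 - 12) = 1/(-40) = -1/40 ≈ -0.025000)
C*(-124 - 240) = -(-124 - 240)/40 = -1/40*(-364) = 91/10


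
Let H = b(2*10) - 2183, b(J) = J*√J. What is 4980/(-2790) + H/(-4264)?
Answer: -504805/396552 - 5*√5/533 ≈ -1.2940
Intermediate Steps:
b(J) = J^(3/2)
H = -2183 + 40*√5 (H = (2*10)^(3/2) - 2183 = 20^(3/2) - 2183 = 40*√5 - 2183 = -2183 + 40*√5 ≈ -2093.6)
4980/(-2790) + H/(-4264) = 4980/(-2790) + (-2183 + 40*√5)/(-4264) = 4980*(-1/2790) + (-2183 + 40*√5)*(-1/4264) = -166/93 + (2183/4264 - 5*√5/533) = -504805/396552 - 5*√5/533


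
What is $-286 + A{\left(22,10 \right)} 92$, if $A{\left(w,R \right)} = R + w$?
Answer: $2658$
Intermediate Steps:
$-286 + A{\left(22,10 \right)} 92 = -286 + \left(10 + 22\right) 92 = -286 + 32 \cdot 92 = -286 + 2944 = 2658$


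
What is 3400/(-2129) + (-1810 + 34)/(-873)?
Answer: 270968/619539 ≈ 0.43737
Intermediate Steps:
3400/(-2129) + (-1810 + 34)/(-873) = 3400*(-1/2129) - 1776*(-1/873) = -3400/2129 + 592/291 = 270968/619539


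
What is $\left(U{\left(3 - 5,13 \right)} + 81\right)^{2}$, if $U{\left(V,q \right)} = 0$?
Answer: $6561$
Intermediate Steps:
$\left(U{\left(3 - 5,13 \right)} + 81\right)^{2} = \left(0 + 81\right)^{2} = 81^{2} = 6561$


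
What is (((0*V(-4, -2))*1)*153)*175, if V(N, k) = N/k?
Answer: 0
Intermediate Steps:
(((0*V(-4, -2))*1)*153)*175 = (((0*(-4/(-2)))*1)*153)*175 = (((0*(-4*(-1/2)))*1)*153)*175 = (((0*2)*1)*153)*175 = ((0*1)*153)*175 = (0*153)*175 = 0*175 = 0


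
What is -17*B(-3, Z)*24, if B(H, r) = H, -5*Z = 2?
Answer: 1224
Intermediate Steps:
Z = -⅖ (Z = -⅕*2 = -⅖ ≈ -0.40000)
-17*B(-3, Z)*24 = -17*(-3)*24 = 51*24 = 1224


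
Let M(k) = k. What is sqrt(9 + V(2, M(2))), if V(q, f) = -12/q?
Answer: sqrt(3) ≈ 1.7320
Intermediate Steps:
sqrt(9 + V(2, M(2))) = sqrt(9 - 12/2) = sqrt(9 - 12*1/2) = sqrt(9 - 6) = sqrt(3)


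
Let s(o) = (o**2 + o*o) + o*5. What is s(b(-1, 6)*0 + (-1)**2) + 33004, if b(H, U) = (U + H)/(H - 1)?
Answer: 33011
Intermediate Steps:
b(H, U) = (H + U)/(-1 + H)
s(o) = 2*o**2 + 5*o (s(o) = (o**2 + o**2) + 5*o = 2*o**2 + 5*o)
s(b(-1, 6)*0 + (-1)**2) + 33004 = (((-1 + 6)/(-1 - 1))*0 + (-1)**2)*(5 + 2*(((-1 + 6)/(-1 - 1))*0 + (-1)**2)) + 33004 = ((5/(-2))*0 + 1)*(5 + 2*((5/(-2))*0 + 1)) + 33004 = (-1/2*5*0 + 1)*(5 + 2*(-1/2*5*0 + 1)) + 33004 = (-5/2*0 + 1)*(5 + 2*(-5/2*0 + 1)) + 33004 = (0 + 1)*(5 + 2*(0 + 1)) + 33004 = 1*(5 + 2*1) + 33004 = 1*(5 + 2) + 33004 = 1*7 + 33004 = 7 + 33004 = 33011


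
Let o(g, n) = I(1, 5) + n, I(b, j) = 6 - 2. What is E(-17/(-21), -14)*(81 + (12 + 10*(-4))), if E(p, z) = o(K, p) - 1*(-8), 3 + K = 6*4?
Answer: 14257/21 ≈ 678.90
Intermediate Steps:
I(b, j) = 4
K = 21 (K = -3 + 6*4 = -3 + 24 = 21)
o(g, n) = 4 + n
E(p, z) = 12 + p (E(p, z) = (4 + p) - 1*(-8) = (4 + p) + 8 = 12 + p)
E(-17/(-21), -14)*(81 + (12 + 10*(-4))) = (12 - 17/(-21))*(81 + (12 + 10*(-4))) = (12 - 17*(-1/21))*(81 + (12 - 40)) = (12 + 17/21)*(81 - 28) = (269/21)*53 = 14257/21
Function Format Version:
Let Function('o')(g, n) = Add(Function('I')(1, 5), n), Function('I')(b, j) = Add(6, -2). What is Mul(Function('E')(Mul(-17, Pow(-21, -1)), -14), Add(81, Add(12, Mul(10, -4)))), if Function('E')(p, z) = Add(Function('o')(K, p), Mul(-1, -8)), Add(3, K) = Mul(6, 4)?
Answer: Rational(14257, 21) ≈ 678.90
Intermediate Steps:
Function('I')(b, j) = 4
K = 21 (K = Add(-3, Mul(6, 4)) = Add(-3, 24) = 21)
Function('o')(g, n) = Add(4, n)
Function('E')(p, z) = Add(12, p) (Function('E')(p, z) = Add(Add(4, p), Mul(-1, -8)) = Add(Add(4, p), 8) = Add(12, p))
Mul(Function('E')(Mul(-17, Pow(-21, -1)), -14), Add(81, Add(12, Mul(10, -4)))) = Mul(Add(12, Mul(-17, Pow(-21, -1))), Add(81, Add(12, Mul(10, -4)))) = Mul(Add(12, Mul(-17, Rational(-1, 21))), Add(81, Add(12, -40))) = Mul(Add(12, Rational(17, 21)), Add(81, -28)) = Mul(Rational(269, 21), 53) = Rational(14257, 21)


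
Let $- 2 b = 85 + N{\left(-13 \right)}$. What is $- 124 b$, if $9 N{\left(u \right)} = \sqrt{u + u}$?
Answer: $5270 + \frac{62 i \sqrt{26}}{9} \approx 5270.0 + 35.127 i$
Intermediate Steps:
$N{\left(u \right)} = \frac{\sqrt{2} \sqrt{u}}{9}$ ($N{\left(u \right)} = \frac{\sqrt{u + u}}{9} = \frac{\sqrt{2 u}}{9} = \frac{\sqrt{2} \sqrt{u}}{9}$)
$b = - \frac{85}{2} - \frac{i \sqrt{26}}{18}$ ($b = - \frac{85 + \frac{\sqrt{2} \sqrt{-13}}{9}}{2} = - \frac{85 + \frac{\sqrt{2} i \sqrt{13}}{9}}{2} = - \frac{85 + \frac{i \sqrt{26}}{9}}{2} = - \frac{85}{2} - \frac{i \sqrt{26}}{18} \approx -42.5 - 0.28328 i$)
$- 124 b = - 124 \left(- \frac{85}{2} - \frac{i \sqrt{26}}{18}\right) = 5270 + \frac{62 i \sqrt{26}}{9}$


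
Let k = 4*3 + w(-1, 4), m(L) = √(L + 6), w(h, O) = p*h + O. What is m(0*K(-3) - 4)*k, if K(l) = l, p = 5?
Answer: 11*√2 ≈ 15.556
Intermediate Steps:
w(h, O) = O + 5*h (w(h, O) = 5*h + O = O + 5*h)
m(L) = √(6 + L)
k = 11 (k = 4*3 + (4 + 5*(-1)) = 12 + (4 - 5) = 12 - 1 = 11)
m(0*K(-3) - 4)*k = √(6 + (0*(-3) - 4))*11 = √(6 + (0 - 4))*11 = √(6 - 4)*11 = √2*11 = 11*√2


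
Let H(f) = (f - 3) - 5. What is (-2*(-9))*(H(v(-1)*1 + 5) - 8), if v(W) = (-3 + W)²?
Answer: 90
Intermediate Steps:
H(f) = -8 + f (H(f) = (-3 + f) - 5 = -8 + f)
(-2*(-9))*(H(v(-1)*1 + 5) - 8) = (-2*(-9))*((-8 + ((-3 - 1)²*1 + 5)) - 8) = 18*((-8 + ((-4)²*1 + 5)) - 8) = 18*((-8 + (16*1 + 5)) - 8) = 18*((-8 + (16 + 5)) - 8) = 18*((-8 + 21) - 8) = 18*(13 - 8) = 18*5 = 90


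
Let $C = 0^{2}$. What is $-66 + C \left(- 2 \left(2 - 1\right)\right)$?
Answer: $-66$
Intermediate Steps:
$C = 0$
$-66 + C \left(- 2 \left(2 - 1\right)\right) = -66 + 0 \left(- 2 \left(2 - 1\right)\right) = -66 + 0 \left(\left(-2\right) 1\right) = -66 + 0 \left(-2\right) = -66 + 0 = -66$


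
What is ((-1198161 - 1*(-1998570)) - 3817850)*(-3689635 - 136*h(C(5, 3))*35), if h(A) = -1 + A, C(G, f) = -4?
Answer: 11061440828235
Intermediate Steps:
((-1198161 - 1*(-1998570)) - 3817850)*(-3689635 - 136*h(C(5, 3))*35) = ((-1198161 - 1*(-1998570)) - 3817850)*(-3689635 - 136*(-1 - 4)*35) = ((-1198161 + 1998570) - 3817850)*(-3689635 - 136*(-5)*35) = (800409 - 3817850)*(-3689635 + 680*35) = -3017441*(-3689635 + 23800) = -3017441*(-3665835) = 11061440828235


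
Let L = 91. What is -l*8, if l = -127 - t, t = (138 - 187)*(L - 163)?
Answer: 29240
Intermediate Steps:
t = 3528 (t = (138 - 187)*(91 - 163) = -49*(-72) = 3528)
l = -3655 (l = -127 - 1*3528 = -127 - 3528 = -3655)
-l*8 = -1*(-3655)*8 = 3655*8 = 29240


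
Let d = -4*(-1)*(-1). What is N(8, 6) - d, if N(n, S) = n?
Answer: 12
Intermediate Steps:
d = -4 (d = 4*(-1) = -4)
N(8, 6) - d = 8 - 1*(-4) = 8 + 4 = 12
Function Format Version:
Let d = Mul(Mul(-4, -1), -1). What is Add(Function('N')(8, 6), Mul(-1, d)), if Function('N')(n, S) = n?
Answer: 12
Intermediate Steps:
d = -4 (d = Mul(4, -1) = -4)
Add(Function('N')(8, 6), Mul(-1, d)) = Add(8, Mul(-1, -4)) = Add(8, 4) = 12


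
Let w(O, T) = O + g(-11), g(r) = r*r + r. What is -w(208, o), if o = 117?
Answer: -318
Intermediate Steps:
g(r) = r + r² (g(r) = r² + r = r + r²)
w(O, T) = 110 + O (w(O, T) = O - 11*(1 - 11) = O - 11*(-10) = O + 110 = 110 + O)
-w(208, o) = -(110 + 208) = -1*318 = -318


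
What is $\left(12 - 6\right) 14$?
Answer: $84$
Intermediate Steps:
$\left(12 - 6\right) 14 = 6 \cdot 14 = 84$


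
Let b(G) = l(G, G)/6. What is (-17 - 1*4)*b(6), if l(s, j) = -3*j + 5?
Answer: 91/2 ≈ 45.500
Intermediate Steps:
l(s, j) = 5 - 3*j
b(G) = ⅚ - G/2 (b(G) = (5 - 3*G)/6 = (5 - 3*G)*(⅙) = ⅚ - G/2)
(-17 - 1*4)*b(6) = (-17 - 1*4)*(⅚ - ½*6) = (-17 - 4)*(⅚ - 3) = -21*(-13/6) = 91/2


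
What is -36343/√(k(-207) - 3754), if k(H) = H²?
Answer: -36343*√39095/39095 ≈ -183.81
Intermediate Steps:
-36343/√(k(-207) - 3754) = -36343/√((-207)² - 3754) = -36343/√(42849 - 3754) = -36343*√39095/39095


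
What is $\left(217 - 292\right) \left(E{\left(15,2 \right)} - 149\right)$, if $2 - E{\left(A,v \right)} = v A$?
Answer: $13275$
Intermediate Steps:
$E{\left(A,v \right)} = 2 - A v$ ($E{\left(A,v \right)} = 2 - v A = 2 - A v$)
$\left(217 - 292\right) \left(E{\left(15,2 \right)} - 149\right) = \left(217 - 292\right) \left(\left(2 - 15 \cdot 2\right) - 149\right) = - 75 \left(\left(2 - 30\right) - 149\right) = - 75 \left(-28 - 149\right) = \left(-75\right) \left(-177\right) = 13275$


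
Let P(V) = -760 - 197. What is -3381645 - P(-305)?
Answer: -3380688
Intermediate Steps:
P(V) = -957
-3381645 - P(-305) = -3381645 - 1*(-957) = -3381645 + 957 = -3380688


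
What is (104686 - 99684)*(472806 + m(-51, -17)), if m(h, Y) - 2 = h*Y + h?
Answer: 2369067248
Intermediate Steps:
m(h, Y) = 2 + h + Y*h (m(h, Y) = 2 + (h*Y + h) = 2 + (Y*h + h) = 2 + (h + Y*h) = 2 + h + Y*h)
(104686 - 99684)*(472806 + m(-51, -17)) = (104686 - 99684)*(472806 + (2 - 51 - 17*(-51))) = 5002*(472806 + (2 - 51 + 867)) = 5002*(472806 + 818) = 5002*473624 = 2369067248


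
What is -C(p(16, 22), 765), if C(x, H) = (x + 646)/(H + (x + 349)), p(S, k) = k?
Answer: -167/284 ≈ -0.58803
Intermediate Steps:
C(x, H) = (646 + x)/(349 + H + x) (C(x, H) = (646 + x)/(H + (349 + x)) = (646 + x)/(349 + H + x))
-C(p(16, 22), 765) = -(646 + 22)/(349 + 765 + 22) = -668/1136 = -1*167/284 = -167/284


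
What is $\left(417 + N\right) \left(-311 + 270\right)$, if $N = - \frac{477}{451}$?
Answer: $- \frac{187590}{11} \approx -17054.0$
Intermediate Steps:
$N = - \frac{477}{451}$ ($N = \left(-477\right) \frac{1}{451} = - \frac{477}{451} \approx -1.0576$)
$\left(417 + N\right) \left(-311 + 270\right) = \left(417 - \frac{477}{451}\right) \left(-311 + 270\right) = \frac{187590}{451} \left(-41\right) = - \frac{187590}{11}$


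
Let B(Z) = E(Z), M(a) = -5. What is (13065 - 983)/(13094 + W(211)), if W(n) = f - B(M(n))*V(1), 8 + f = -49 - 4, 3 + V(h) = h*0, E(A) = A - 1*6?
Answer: 6041/6500 ≈ 0.92938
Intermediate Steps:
E(A) = -6 + A (E(A) = A - 6 = -6 + A)
B(Z) = -6 + Z
V(h) = -3 (V(h) = -3 + h*0 = -3 + 0 = -3)
f = -61 (f = -8 + (-49 - 4) = -8 - 53 = -61)
W(n) = -94 (W(n) = -61 - (-6 - 5)*(-3) = -61 - (-11)*(-3) = -61 - 1*33 = -61 - 33 = -94)
(13065 - 983)/(13094 + W(211)) = (13065 - 983)/(13094 - 94) = 12082/13000 = 12082*(1/13000) = 6041/6500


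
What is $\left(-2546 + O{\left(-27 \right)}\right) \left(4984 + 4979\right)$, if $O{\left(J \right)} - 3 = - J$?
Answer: $-25066908$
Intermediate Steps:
$O{\left(J \right)} = 3 - J$
$\left(-2546 + O{\left(-27 \right)}\right) \left(4984 + 4979\right) = \left(-2546 + \left(3 - -27\right)\right) \left(4984 + 4979\right) = \left(-2546 + \left(3 + 27\right)\right) 9963 = \left(-2546 + 30\right) 9963 = \left(-2516\right) 9963 = -25066908$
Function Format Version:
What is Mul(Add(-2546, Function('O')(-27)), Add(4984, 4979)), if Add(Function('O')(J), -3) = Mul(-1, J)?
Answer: -25066908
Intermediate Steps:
Function('O')(J) = Add(3, Mul(-1, J))
Mul(Add(-2546, Function('O')(-27)), Add(4984, 4979)) = Mul(Add(-2546, Add(3, Mul(-1, -27))), Add(4984, 4979)) = Mul(Add(-2546, Add(3, 27)), 9963) = Mul(Add(-2546, 30), 9963) = Mul(-2516, 9963) = -25066908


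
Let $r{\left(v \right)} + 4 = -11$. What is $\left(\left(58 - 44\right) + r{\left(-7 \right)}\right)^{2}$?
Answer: $1$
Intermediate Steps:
$r{\left(v \right)} = -15$ ($r{\left(v \right)} = -4 - 11 = -15$)
$\left(\left(58 - 44\right) + r{\left(-7 \right)}\right)^{2} = \left(\left(58 - 44\right) - 15\right)^{2} = \left(14 - 15\right)^{2} = \left(-1\right)^{2} = 1$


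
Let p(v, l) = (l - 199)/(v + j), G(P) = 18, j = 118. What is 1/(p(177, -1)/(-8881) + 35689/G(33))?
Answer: 9431622/18700287251 ≈ 0.00050436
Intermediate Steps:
p(v, l) = (-199 + l)/(118 + v) (p(v, l) = (l - 199)/(v + 118) = (-199 + l)/(118 + v))
1/(p(177, -1)/(-8881) + 35689/G(33)) = 1/(((-199 - 1)/(118 + 177))/(-8881) + 35689/18) = 1/((-200/295)*(-1/8881) + 35689*(1/18)) = 1/(((1/295)*(-200))*(-1/8881) + 35689/18) = 1/(-40/59*(-1/8881) + 35689/18) = 1/(40/523979 + 35689/18) = 1/(18700287251/9431622) = 9431622/18700287251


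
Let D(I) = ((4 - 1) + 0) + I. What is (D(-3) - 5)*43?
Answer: -215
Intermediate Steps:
D(I) = 3 + I (D(I) = (3 + 0) + I = 3 + I)
(D(-3) - 5)*43 = ((3 - 3) - 5)*43 = (0 - 5)*43 = -5*43 = -215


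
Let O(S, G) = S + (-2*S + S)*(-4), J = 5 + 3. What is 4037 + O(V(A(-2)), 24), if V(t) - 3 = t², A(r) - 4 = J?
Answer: 4772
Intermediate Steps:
J = 8
A(r) = 12 (A(r) = 4 + 8 = 12)
V(t) = 3 + t²
O(S, G) = 5*S (O(S, G) = S - S*(-4) = S + 4*S = 5*S)
4037 + O(V(A(-2)), 24) = 4037 + 5*(3 + 12²) = 4037 + 5*(3 + 144) = 4037 + 5*147 = 4037 + 735 = 4772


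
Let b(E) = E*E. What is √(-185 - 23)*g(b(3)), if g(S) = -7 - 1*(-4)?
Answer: -12*I*√13 ≈ -43.267*I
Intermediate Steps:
b(E) = E²
g(S) = -3 (g(S) = -7 + 4 = -3)
√(-185 - 23)*g(b(3)) = √(-185 - 23)*(-3) = √(-208)*(-3) = (4*I*√13)*(-3) = -12*I*√13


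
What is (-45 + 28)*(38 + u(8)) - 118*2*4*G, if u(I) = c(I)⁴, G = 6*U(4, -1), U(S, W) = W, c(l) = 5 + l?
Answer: -480519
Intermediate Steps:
G = -6 (G = 6*(-1) = -6)
u(I) = (5 + I)⁴
(-45 + 28)*(38 + u(8)) - 118*2*4*G = (-45 + 28)*(38 + (5 + 8)⁴) - 118*2*4*(-6) = -17*(38 + 13⁴) - 944*(-6) = -17*(38 + 28561) - 118*(-48) = -17*28599 + 5664 = -486183 + 5664 = -480519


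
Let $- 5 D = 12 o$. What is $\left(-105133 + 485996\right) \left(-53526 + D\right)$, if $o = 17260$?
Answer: $-36162941850$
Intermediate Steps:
$D = -41424$ ($D = - \frac{12 \cdot 17260}{5} = \left(- \frac{1}{5}\right) 207120 = -41424$)
$\left(-105133 + 485996\right) \left(-53526 + D\right) = \left(-105133 + 485996\right) \left(-53526 - 41424\right) = 380863 \left(-94950\right) = -36162941850$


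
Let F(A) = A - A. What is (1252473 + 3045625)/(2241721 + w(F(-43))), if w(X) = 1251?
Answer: 2149049/1121486 ≈ 1.9163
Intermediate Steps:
F(A) = 0
(1252473 + 3045625)/(2241721 + w(F(-43))) = (1252473 + 3045625)/(2241721 + 1251) = 4298098/2242972 = 4298098*(1/2242972) = 2149049/1121486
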